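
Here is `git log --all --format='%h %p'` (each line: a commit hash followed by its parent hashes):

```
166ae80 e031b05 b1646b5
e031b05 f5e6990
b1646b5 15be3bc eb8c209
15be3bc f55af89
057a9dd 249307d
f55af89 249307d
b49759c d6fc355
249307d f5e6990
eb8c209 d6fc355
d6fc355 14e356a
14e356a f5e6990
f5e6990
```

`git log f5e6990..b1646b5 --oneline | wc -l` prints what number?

7

Reachable from b1646b5: {14e356a, 15be3bc, 249307d, b1646b5, d6fc355, eb8c209, f55af89, f5e6990}.
Reachable from f5e6990: {f5e6990}.
In b1646b5's history but not f5e6990's: {14e356a, 15be3bc, 249307d, b1646b5, d6fc355, eb8c209, f55af89} — 7 commits.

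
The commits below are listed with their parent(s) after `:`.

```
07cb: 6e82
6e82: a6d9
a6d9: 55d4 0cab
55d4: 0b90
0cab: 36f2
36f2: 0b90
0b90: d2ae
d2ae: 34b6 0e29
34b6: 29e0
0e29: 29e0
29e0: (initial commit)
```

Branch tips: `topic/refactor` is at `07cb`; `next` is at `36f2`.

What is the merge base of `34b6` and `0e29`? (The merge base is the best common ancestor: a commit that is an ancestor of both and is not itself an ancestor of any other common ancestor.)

29e0

Ancestors of 34b6: {29e0, 34b6}.
Ancestors of 0e29: {0e29, 29e0}.
Common ancestors: {29e0}.
The only common ancestor is 29e0, so it is the merge base.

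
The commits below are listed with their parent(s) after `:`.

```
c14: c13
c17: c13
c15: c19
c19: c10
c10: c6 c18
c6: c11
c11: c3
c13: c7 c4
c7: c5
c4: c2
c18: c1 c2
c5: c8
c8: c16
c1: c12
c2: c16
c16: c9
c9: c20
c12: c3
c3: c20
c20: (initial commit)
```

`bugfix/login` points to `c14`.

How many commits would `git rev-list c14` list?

10

Walking parent pointers from c14: reachable set = {c13, c14, c16, c2, c20, c4, c5, c7, c8, c9}.
That is 10 commits.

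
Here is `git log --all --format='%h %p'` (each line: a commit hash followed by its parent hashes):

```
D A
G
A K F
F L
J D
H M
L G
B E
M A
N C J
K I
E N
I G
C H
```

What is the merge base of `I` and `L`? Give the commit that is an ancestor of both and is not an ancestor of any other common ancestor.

G

Ancestors of I: {G, I}.
Ancestors of L: {G, L}.
Common ancestors: {G}.
The only common ancestor is G, so it is the merge base.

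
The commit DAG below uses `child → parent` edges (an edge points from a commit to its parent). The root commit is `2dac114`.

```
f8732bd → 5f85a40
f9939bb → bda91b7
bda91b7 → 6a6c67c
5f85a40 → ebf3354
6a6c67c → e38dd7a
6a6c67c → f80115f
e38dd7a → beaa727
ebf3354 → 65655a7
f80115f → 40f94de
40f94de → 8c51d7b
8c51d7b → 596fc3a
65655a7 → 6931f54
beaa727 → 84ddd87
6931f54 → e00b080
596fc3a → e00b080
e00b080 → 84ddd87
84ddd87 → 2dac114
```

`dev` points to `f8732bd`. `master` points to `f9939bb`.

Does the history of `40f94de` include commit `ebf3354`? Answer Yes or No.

Ancestors of 40f94de: {2dac114, 40f94de, 596fc3a, 84ddd87, 8c51d7b, e00b080}.
ebf3354 is not in that set, so it is not an ancestor of 40f94de.

No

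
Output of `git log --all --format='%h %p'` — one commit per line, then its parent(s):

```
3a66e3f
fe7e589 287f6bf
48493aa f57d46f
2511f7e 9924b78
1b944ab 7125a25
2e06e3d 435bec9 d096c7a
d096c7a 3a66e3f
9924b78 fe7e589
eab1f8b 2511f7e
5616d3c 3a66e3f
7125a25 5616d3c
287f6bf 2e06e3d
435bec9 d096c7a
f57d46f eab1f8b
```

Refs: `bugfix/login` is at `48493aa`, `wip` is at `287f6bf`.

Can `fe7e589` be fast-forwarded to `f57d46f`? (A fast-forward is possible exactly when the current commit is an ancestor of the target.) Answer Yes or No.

A fast-forward from fe7e589 to f57d46f is possible iff fe7e589 is an ancestor of f57d46f.
Ancestors of f57d46f: {2511f7e, 287f6bf, 2e06e3d, 3a66e3f, 435bec9, 9924b78, d096c7a, eab1f8b, f57d46f, fe7e589}.
fe7e589 is among them, so fast-forward is possible.

Yes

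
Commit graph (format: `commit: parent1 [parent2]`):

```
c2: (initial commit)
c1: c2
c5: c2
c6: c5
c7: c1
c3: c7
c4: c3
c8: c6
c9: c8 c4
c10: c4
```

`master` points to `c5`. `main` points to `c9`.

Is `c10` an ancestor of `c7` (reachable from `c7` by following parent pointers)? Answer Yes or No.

No

Ancestors of c7: {c1, c2, c7}.
c10 is not in that set, so it is not an ancestor of c7.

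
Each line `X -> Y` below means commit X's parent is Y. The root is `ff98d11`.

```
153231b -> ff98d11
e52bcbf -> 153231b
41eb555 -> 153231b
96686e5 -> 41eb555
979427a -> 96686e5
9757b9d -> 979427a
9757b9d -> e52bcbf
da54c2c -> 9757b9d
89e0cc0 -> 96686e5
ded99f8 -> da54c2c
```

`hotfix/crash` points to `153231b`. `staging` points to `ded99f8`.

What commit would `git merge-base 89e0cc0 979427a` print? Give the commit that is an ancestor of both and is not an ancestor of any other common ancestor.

96686e5

Ancestors of 89e0cc0: {153231b, 41eb555, 89e0cc0, 96686e5, ff98d11}.
Ancestors of 979427a: {153231b, 41eb555, 96686e5, 979427a, ff98d11}.
Common ancestors: {153231b, 41eb555, 96686e5, ff98d11}.
Among these, 96686e5 is not an ancestor of any other common ancestor — it is the merge base.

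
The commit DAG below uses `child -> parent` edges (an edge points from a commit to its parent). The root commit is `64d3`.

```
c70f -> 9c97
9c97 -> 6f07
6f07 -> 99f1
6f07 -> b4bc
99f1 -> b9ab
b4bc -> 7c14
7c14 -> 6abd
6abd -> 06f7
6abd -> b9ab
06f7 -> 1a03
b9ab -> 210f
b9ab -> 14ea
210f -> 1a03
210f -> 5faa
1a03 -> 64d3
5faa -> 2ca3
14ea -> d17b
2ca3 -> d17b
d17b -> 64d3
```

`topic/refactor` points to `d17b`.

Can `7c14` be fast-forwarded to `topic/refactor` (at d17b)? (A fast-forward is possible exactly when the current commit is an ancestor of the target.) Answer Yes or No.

No

A fast-forward from 7c14 to d17b is possible iff 7c14 is an ancestor of d17b.
Ancestors of d17b: {64d3, d17b}.
7c14 is not among them, so fast-forward is not possible.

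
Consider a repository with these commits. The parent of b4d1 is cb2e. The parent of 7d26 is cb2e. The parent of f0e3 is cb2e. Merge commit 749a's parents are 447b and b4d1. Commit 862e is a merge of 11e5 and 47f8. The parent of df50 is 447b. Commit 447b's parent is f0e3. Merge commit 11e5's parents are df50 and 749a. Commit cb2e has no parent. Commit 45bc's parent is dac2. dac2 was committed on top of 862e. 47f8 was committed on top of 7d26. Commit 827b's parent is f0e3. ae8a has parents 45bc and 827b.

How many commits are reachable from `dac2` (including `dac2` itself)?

11

Walking parent pointers from dac2: reachable set = {11e5, 447b, 47f8, 749a, 7d26, 862e, b4d1, cb2e, dac2, df50, f0e3}.
That is 11 commits.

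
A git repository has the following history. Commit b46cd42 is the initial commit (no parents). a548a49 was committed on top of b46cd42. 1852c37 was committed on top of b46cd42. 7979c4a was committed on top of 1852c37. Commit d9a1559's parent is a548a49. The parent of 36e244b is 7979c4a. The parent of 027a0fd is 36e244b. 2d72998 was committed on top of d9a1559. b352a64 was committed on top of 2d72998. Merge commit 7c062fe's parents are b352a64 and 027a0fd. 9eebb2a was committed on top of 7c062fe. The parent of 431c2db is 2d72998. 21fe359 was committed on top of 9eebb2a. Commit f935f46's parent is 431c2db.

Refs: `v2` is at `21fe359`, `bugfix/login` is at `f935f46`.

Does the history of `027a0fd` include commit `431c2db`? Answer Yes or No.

Ancestors of 027a0fd: {027a0fd, 1852c37, 36e244b, 7979c4a, b46cd42}.
431c2db is not in that set, so it is not an ancestor of 027a0fd.

No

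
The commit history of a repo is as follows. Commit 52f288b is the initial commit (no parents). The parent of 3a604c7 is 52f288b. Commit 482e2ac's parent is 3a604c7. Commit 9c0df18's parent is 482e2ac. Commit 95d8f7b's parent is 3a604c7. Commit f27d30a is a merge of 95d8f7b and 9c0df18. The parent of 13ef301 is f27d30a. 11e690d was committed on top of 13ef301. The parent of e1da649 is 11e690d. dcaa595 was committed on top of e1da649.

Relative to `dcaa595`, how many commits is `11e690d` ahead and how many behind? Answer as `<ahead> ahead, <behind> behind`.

Reachable from 11e690d: {11e690d, 13ef301, 3a604c7, 482e2ac, 52f288b, 95d8f7b, 9c0df18, f27d30a}.
Reachable from dcaa595: {11e690d, 13ef301, 3a604c7, 482e2ac, 52f288b, 95d8f7b, 9c0df18, dcaa595, e1da649, f27d30a}.
Only in 11e690d's history (ahead): {} — 0.
Only in dcaa595's history (behind): {dcaa595, e1da649} — 2.

0 ahead, 2 behind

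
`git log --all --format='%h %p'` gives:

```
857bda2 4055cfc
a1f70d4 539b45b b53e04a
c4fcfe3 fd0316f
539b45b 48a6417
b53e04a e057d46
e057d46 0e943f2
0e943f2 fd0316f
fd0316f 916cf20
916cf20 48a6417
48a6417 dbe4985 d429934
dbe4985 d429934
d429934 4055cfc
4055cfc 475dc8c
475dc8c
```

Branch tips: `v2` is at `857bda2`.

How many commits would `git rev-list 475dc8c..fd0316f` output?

6

Reachable from fd0316f: {4055cfc, 475dc8c, 48a6417, 916cf20, d429934, dbe4985, fd0316f}.
Reachable from 475dc8c: {475dc8c}.
In fd0316f's history but not 475dc8c's: {4055cfc, 48a6417, 916cf20, d429934, dbe4985, fd0316f} — 6 commits.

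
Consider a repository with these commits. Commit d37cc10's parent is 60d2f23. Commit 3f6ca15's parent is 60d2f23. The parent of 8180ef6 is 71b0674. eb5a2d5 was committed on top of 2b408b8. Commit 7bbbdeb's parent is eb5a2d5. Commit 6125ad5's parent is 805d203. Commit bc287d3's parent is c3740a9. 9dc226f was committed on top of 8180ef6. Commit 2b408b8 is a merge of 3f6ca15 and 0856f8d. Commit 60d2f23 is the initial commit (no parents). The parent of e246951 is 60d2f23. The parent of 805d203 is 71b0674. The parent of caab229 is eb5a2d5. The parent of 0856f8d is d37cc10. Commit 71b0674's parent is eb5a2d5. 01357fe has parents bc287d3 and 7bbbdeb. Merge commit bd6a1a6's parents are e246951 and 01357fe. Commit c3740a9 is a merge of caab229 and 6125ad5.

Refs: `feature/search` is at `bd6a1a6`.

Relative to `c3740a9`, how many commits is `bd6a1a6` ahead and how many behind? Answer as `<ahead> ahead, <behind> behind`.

5 ahead, 0 behind

Reachable from bd6a1a6: {01357fe, 0856f8d, 2b408b8, 3f6ca15, 60d2f23, 6125ad5, 71b0674, 7bbbdeb, 805d203, bc287d3, bd6a1a6, c3740a9, caab229, d37cc10, e246951, eb5a2d5}.
Reachable from c3740a9: {0856f8d, 2b408b8, 3f6ca15, 60d2f23, 6125ad5, 71b0674, 805d203, c3740a9, caab229, d37cc10, eb5a2d5}.
Only in bd6a1a6's history (ahead): {01357fe, 7bbbdeb, bc287d3, bd6a1a6, e246951} — 5.
Only in c3740a9's history (behind): {} — 0.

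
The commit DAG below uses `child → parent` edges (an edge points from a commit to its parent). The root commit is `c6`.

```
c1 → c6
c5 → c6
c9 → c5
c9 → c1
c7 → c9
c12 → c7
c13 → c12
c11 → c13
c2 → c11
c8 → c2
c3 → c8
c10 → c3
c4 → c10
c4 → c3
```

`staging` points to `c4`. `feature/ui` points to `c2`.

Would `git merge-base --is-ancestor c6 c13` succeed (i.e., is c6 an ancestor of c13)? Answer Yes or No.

Ancestors of c13 (commits reachable by following parents): {c1, c12, c13, c5, c6, c7, c9}.
c6 is in that set, so it is an ancestor of c13.

Yes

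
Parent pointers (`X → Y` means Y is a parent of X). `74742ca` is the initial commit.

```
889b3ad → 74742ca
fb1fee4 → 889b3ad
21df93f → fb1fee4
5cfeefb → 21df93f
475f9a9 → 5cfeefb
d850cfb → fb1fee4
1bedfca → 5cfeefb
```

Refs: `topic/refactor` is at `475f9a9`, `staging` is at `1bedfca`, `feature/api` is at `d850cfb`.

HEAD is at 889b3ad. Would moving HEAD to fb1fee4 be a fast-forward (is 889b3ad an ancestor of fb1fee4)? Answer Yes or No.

A fast-forward from 889b3ad to fb1fee4 is possible iff 889b3ad is an ancestor of fb1fee4.
Ancestors of fb1fee4: {74742ca, 889b3ad, fb1fee4}.
889b3ad is among them, so fast-forward is possible.

Yes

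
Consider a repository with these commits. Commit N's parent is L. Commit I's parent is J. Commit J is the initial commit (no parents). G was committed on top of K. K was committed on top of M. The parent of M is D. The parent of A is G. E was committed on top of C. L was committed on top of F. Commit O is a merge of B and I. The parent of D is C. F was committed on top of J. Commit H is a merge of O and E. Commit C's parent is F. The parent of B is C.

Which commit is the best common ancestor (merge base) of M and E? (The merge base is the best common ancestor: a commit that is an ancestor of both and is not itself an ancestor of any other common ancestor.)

C

Ancestors of M: {C, D, F, J, M}.
Ancestors of E: {C, E, F, J}.
Common ancestors: {C, F, J}.
Among these, C is not an ancestor of any other common ancestor — it is the merge base.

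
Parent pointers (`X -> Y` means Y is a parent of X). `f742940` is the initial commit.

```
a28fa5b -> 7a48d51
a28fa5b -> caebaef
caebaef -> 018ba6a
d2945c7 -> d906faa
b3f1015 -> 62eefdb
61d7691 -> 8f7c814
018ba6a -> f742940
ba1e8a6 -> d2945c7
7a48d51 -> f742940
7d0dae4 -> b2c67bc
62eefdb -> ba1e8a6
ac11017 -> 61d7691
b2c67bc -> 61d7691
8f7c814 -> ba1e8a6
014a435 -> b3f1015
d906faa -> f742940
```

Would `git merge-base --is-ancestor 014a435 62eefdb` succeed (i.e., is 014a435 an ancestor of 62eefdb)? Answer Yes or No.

No

Ancestors of 62eefdb: {62eefdb, ba1e8a6, d2945c7, d906faa, f742940}.
014a435 is not in that set, so it is not an ancestor of 62eefdb.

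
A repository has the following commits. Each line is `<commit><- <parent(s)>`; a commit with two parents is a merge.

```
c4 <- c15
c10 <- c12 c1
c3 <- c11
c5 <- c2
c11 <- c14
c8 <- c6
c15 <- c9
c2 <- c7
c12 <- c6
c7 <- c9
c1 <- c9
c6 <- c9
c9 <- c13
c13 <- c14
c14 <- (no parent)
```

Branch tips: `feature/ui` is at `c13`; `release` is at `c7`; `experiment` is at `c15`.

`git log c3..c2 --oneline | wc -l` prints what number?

Reachable from c2: {c13, c14, c2, c7, c9}.
Reachable from c3: {c11, c14, c3}.
In c2's history but not c3's: {c13, c2, c7, c9} — 4 commits.

4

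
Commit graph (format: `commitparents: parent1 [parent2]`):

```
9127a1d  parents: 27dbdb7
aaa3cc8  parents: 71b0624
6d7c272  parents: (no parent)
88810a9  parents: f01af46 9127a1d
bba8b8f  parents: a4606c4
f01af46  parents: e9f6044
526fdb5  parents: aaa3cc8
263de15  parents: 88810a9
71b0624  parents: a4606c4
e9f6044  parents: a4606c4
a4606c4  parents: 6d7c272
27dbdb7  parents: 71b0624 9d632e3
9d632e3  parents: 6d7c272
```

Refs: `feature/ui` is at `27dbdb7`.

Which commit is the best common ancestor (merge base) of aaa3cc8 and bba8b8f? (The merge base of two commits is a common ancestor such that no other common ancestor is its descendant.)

Ancestors of aaa3cc8: {6d7c272, 71b0624, a4606c4, aaa3cc8}.
Ancestors of bba8b8f: {6d7c272, a4606c4, bba8b8f}.
Common ancestors: {6d7c272, a4606c4}.
Among these, a4606c4 is not an ancestor of any other common ancestor — it is the merge base.

a4606c4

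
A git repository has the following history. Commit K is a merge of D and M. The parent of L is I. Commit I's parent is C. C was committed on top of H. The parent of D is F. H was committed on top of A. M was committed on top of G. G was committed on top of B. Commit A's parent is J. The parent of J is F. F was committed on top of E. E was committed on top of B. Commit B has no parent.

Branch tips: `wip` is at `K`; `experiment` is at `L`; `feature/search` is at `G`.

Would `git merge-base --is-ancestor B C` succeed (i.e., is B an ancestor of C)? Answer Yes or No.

Ancestors of C (commits reachable by following parents): {A, B, C, E, F, H, J}.
B is in that set, so it is an ancestor of C.

Yes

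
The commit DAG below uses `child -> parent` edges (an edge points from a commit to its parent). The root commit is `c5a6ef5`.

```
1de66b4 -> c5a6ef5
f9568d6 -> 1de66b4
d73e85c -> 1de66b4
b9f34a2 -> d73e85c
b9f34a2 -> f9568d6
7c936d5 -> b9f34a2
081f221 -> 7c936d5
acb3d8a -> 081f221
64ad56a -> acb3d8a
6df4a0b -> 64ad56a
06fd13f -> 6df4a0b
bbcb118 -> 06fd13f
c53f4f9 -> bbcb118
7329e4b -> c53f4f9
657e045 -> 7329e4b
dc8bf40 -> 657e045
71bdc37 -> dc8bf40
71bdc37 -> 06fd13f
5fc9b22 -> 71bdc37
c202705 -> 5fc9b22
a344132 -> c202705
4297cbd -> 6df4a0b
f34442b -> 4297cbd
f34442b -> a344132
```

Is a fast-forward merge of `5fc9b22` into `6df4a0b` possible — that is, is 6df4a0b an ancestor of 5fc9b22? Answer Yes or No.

Yes

A fast-forward from 6df4a0b to 5fc9b22 is possible iff 6df4a0b is an ancestor of 5fc9b22.
Ancestors of 5fc9b22: {06fd13f, 081f221, 1de66b4, 5fc9b22, 64ad56a, 657e045, 6df4a0b, 71bdc37, 7329e4b, 7c936d5, acb3d8a, b9f34a2, bbcb118, c53f4f9, c5a6ef5, d73e85c, dc8bf40, f9568d6}.
6df4a0b is among them, so fast-forward is possible.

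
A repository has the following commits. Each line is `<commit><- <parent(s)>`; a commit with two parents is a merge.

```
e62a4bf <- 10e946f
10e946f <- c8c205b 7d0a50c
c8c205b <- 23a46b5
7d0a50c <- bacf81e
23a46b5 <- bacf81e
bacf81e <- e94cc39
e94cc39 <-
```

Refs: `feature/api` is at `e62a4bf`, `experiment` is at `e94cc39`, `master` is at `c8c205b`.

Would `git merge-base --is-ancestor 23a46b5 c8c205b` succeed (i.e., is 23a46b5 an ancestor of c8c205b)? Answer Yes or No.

Yes

Ancestors of c8c205b (commits reachable by following parents): {23a46b5, bacf81e, c8c205b, e94cc39}.
23a46b5 is in that set, so it is an ancestor of c8c205b.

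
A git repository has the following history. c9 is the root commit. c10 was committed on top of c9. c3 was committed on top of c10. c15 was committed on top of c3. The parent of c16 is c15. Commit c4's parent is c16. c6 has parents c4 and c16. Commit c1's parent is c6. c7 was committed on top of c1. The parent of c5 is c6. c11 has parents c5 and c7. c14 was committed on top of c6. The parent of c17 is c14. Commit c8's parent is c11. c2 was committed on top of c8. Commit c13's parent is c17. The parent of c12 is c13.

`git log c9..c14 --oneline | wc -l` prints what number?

7

Reachable from c14: {c10, c14, c15, c16, c3, c4, c6, c9}.
Reachable from c9: {c9}.
In c14's history but not c9's: {c10, c14, c15, c16, c3, c4, c6} — 7 commits.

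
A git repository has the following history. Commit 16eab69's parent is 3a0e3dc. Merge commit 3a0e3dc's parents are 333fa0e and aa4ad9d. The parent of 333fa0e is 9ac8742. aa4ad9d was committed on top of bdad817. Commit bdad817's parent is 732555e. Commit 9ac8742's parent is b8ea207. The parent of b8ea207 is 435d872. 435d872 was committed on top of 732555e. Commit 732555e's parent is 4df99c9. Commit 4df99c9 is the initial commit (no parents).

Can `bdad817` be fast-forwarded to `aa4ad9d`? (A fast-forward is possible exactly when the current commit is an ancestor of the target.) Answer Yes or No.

Yes

A fast-forward from bdad817 to aa4ad9d is possible iff bdad817 is an ancestor of aa4ad9d.
Ancestors of aa4ad9d: {4df99c9, 732555e, aa4ad9d, bdad817}.
bdad817 is among them, so fast-forward is possible.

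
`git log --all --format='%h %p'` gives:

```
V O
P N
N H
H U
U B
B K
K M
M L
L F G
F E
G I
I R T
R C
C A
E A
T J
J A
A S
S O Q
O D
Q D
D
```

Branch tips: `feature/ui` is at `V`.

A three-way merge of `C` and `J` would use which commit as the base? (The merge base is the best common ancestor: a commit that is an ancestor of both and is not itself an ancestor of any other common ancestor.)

A

Ancestors of C: {A, C, D, O, Q, S}.
Ancestors of J: {A, D, J, O, Q, S}.
Common ancestors: {A, D, O, Q, S}.
Among these, A is not an ancestor of any other common ancestor — it is the merge base.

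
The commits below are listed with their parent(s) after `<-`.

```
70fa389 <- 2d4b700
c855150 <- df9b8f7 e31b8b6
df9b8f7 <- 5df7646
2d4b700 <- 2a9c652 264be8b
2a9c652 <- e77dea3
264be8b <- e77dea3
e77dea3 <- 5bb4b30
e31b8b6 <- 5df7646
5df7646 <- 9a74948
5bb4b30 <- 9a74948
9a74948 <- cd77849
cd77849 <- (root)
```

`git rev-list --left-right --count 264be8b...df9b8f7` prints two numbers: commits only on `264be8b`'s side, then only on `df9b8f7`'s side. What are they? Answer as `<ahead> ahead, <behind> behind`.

3 ahead, 2 behind

Reachable from 264be8b: {264be8b, 5bb4b30, 9a74948, cd77849, e77dea3}.
Reachable from df9b8f7: {5df7646, 9a74948, cd77849, df9b8f7}.
Only in 264be8b's history (ahead): {264be8b, 5bb4b30, e77dea3} — 3.
Only in df9b8f7's history (behind): {5df7646, df9b8f7} — 2.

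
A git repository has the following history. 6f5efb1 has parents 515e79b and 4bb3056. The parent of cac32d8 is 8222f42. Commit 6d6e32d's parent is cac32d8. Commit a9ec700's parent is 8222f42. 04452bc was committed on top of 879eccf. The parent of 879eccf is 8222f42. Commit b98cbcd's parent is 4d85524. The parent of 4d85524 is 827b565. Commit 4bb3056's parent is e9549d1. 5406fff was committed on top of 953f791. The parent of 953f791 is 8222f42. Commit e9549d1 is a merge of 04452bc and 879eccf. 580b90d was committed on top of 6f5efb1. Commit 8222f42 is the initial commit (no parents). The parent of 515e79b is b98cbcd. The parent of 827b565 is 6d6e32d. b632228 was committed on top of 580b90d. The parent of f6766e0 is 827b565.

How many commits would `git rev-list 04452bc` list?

3

Walking parent pointers from 04452bc: reachable set = {04452bc, 8222f42, 879eccf}.
That is 3 commits.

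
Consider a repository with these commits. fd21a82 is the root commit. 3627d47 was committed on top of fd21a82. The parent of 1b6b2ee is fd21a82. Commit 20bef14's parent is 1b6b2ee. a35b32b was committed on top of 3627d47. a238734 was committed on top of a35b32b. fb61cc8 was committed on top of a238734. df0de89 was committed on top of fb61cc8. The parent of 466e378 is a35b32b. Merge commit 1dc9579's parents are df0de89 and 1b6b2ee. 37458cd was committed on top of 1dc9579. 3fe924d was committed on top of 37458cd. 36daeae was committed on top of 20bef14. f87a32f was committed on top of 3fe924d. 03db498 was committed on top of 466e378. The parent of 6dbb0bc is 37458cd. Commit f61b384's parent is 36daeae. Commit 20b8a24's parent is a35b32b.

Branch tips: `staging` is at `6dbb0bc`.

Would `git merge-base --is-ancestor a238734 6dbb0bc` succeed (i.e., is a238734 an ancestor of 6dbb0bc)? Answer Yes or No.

Ancestors of 6dbb0bc (commits reachable by following parents): {1b6b2ee, 1dc9579, 3627d47, 37458cd, 6dbb0bc, a238734, a35b32b, df0de89, fb61cc8, fd21a82}.
a238734 is in that set, so it is an ancestor of 6dbb0bc.

Yes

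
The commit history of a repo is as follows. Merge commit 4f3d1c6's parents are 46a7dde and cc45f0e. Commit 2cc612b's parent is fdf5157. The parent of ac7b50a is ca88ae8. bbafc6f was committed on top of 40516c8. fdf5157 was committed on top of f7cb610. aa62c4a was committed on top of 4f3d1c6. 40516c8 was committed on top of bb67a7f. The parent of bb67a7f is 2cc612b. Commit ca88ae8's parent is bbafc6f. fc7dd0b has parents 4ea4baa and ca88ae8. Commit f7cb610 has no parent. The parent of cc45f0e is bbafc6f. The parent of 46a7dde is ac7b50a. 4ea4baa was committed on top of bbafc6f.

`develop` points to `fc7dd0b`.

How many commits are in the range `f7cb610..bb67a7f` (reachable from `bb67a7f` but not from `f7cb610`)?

Reachable from bb67a7f: {2cc612b, bb67a7f, f7cb610, fdf5157}.
Reachable from f7cb610: {f7cb610}.
In bb67a7f's history but not f7cb610's: {2cc612b, bb67a7f, fdf5157} — 3 commits.

3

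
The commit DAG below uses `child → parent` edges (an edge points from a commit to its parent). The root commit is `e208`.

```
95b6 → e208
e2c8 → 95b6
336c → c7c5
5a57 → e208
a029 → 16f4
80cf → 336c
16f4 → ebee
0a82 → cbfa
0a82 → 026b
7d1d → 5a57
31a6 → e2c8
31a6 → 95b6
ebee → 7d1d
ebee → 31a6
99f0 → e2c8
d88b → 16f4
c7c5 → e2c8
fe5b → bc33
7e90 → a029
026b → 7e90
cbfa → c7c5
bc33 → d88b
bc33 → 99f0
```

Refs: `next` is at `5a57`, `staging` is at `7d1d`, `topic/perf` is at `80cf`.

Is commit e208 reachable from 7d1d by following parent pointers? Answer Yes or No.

Yes

Ancestors of 7d1d (commits reachable by following parents): {5a57, 7d1d, e208}.
e208 is in that set, so it is an ancestor of 7d1d.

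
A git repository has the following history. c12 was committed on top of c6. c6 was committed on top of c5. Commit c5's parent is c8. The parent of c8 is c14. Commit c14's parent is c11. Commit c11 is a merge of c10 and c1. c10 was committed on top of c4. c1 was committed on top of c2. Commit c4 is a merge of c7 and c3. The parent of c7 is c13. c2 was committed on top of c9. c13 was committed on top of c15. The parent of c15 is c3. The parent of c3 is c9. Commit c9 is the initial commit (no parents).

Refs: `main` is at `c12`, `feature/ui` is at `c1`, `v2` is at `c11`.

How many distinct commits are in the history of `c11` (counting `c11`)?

10

Walking parent pointers from c11: reachable set = {c1, c10, c11, c13, c15, c2, c3, c4, c7, c9}.
That is 10 commits.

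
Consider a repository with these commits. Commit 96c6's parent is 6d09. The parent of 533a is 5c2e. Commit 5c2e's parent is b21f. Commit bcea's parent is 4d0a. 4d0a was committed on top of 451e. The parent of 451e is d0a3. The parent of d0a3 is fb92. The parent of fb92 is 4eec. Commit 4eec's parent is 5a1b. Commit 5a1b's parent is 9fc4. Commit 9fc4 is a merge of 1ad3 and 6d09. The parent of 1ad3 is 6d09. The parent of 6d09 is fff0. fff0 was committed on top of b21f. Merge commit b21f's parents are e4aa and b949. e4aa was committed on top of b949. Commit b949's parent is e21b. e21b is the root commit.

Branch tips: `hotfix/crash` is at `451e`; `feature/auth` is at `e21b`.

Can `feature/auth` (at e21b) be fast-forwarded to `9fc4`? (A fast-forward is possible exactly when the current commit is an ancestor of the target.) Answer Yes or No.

Yes

A fast-forward from e21b to 9fc4 is possible iff e21b is an ancestor of 9fc4.
Ancestors of 9fc4: {1ad3, 6d09, 9fc4, b21f, b949, e21b, e4aa, fff0}.
e21b is among them, so fast-forward is possible.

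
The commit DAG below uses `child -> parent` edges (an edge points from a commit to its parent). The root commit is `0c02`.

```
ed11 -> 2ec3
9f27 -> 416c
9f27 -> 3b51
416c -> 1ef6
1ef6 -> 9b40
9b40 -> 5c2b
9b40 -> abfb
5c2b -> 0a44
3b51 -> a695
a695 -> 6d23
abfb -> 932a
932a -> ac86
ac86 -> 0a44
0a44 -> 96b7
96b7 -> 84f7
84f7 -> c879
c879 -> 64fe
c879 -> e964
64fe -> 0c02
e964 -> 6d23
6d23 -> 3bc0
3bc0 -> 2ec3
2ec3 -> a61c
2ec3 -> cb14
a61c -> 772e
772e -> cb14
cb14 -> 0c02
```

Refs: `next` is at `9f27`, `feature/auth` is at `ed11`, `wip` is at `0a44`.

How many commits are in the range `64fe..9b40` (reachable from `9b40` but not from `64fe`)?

16

Reachable from 9b40: {0a44, 0c02, 2ec3, 3bc0, 5c2b, 64fe, 6d23, 772e, 84f7, 932a, 96b7, 9b40, a61c, abfb, ac86, c879, cb14, e964}.
Reachable from 64fe: {0c02, 64fe}.
In 9b40's history but not 64fe's: {0a44, 2ec3, 3bc0, 5c2b, 6d23, 772e, 84f7, 932a, 96b7, 9b40, a61c, abfb, ac86, c879, cb14, e964} — 16 commits.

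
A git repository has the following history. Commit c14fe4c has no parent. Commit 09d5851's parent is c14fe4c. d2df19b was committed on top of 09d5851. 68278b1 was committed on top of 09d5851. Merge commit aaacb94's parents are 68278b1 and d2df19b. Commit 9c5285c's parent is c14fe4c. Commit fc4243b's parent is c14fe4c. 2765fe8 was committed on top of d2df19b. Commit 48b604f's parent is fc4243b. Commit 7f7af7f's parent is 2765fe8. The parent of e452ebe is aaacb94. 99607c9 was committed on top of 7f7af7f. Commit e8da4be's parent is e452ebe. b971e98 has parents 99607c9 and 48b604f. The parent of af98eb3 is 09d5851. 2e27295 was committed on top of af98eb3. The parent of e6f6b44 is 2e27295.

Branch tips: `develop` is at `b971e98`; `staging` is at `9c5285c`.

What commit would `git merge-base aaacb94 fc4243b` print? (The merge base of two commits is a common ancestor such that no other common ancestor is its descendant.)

c14fe4c

Ancestors of aaacb94: {09d5851, 68278b1, aaacb94, c14fe4c, d2df19b}.
Ancestors of fc4243b: {c14fe4c, fc4243b}.
Common ancestors: {c14fe4c}.
The only common ancestor is c14fe4c, so it is the merge base.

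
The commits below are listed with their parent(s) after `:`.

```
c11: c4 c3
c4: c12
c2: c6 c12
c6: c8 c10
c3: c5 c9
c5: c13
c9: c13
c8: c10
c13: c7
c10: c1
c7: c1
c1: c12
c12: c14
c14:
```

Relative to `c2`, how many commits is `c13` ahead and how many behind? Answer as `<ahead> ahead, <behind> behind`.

2 ahead, 4 behind

Reachable from c13: {c1, c12, c13, c14, c7}.
Reachable from c2: {c1, c10, c12, c14, c2, c6, c8}.
Only in c13's history (ahead): {c13, c7} — 2.
Only in c2's history (behind): {c10, c2, c6, c8} — 4.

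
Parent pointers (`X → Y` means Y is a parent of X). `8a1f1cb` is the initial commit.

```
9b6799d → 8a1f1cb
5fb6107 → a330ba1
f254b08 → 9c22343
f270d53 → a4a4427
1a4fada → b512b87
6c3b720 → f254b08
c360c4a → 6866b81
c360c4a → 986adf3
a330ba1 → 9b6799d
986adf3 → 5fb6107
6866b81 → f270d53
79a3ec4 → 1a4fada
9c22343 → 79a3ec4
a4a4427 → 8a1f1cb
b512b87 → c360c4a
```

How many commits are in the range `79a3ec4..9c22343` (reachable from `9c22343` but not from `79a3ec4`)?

1

Reachable from 9c22343: {1a4fada, 5fb6107, 6866b81, 79a3ec4, 8a1f1cb, 986adf3, 9b6799d, 9c22343, a330ba1, a4a4427, b512b87, c360c4a, f270d53}.
Reachable from 79a3ec4: {1a4fada, 5fb6107, 6866b81, 79a3ec4, 8a1f1cb, 986adf3, 9b6799d, a330ba1, a4a4427, b512b87, c360c4a, f270d53}.
In 9c22343's history but not 79a3ec4's: {9c22343} — 1 commit.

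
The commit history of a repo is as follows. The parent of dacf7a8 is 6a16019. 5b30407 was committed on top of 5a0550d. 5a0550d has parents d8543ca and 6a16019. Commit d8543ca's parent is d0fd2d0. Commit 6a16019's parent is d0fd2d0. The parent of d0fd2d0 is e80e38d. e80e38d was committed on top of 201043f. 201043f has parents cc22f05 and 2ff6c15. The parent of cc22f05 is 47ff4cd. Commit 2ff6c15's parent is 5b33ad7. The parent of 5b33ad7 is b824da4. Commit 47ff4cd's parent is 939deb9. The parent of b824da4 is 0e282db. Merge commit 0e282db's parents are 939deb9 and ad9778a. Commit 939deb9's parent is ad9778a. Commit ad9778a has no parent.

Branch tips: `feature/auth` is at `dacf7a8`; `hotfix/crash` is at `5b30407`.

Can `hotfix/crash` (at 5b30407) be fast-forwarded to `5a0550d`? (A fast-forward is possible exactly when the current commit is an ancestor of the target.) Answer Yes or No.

A fast-forward from 5b30407 to 5a0550d is possible iff 5b30407 is an ancestor of 5a0550d.
Ancestors of 5a0550d: {0e282db, 201043f, 2ff6c15, 47ff4cd, 5a0550d, 5b33ad7, 6a16019, 939deb9, ad9778a, b824da4, cc22f05, d0fd2d0, d8543ca, e80e38d}.
5b30407 is not among them, so fast-forward is not possible.

No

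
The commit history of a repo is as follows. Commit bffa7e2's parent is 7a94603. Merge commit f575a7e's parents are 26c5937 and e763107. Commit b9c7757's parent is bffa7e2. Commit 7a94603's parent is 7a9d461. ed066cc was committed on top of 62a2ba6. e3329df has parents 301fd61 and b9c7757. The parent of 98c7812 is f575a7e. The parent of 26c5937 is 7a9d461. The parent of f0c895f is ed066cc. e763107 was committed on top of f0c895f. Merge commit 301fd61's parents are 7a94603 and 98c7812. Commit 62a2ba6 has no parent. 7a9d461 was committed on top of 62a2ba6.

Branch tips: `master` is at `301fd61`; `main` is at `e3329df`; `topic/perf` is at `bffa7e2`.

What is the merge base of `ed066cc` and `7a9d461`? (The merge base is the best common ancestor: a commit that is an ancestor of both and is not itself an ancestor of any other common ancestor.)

62a2ba6

Ancestors of ed066cc: {62a2ba6, ed066cc}.
Ancestors of 7a9d461: {62a2ba6, 7a9d461}.
Common ancestors: {62a2ba6}.
The only common ancestor is 62a2ba6, so it is the merge base.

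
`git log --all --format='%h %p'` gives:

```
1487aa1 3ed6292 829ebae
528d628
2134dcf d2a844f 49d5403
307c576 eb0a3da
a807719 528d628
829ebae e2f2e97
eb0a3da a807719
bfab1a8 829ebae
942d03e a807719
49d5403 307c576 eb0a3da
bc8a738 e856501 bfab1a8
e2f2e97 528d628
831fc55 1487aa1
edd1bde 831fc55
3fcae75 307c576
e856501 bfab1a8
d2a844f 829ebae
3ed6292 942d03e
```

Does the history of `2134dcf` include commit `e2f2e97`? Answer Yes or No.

Yes

Ancestors of 2134dcf (commits reachable by following parents): {2134dcf, 307c576, 49d5403, 528d628, 829ebae, a807719, d2a844f, e2f2e97, eb0a3da}.
e2f2e97 is in that set, so it is an ancestor of 2134dcf.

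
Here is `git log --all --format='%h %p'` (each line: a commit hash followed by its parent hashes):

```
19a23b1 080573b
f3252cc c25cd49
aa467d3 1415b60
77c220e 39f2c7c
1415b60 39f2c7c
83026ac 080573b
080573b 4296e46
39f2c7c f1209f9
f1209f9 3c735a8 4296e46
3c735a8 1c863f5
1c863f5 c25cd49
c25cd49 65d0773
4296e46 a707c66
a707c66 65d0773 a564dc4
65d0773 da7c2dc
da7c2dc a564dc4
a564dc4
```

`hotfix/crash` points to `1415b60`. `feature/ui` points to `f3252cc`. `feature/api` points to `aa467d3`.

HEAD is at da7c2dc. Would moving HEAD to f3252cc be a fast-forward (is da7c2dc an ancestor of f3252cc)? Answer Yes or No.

Yes

A fast-forward from da7c2dc to f3252cc is possible iff da7c2dc is an ancestor of f3252cc.
Ancestors of f3252cc: {65d0773, a564dc4, c25cd49, da7c2dc, f3252cc}.
da7c2dc is among them, so fast-forward is possible.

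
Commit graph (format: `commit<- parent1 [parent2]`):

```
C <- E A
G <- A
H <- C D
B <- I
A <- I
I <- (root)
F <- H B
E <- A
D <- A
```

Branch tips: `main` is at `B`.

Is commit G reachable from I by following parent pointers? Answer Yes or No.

No

Ancestors of I: {I}.
G is not in that set, so it is not an ancestor of I.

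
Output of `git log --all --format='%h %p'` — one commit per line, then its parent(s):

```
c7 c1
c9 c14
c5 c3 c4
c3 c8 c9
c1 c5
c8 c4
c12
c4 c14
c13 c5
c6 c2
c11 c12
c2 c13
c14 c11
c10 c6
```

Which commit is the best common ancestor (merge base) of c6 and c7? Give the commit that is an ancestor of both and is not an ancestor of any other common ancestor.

Ancestors of c6: {c11, c12, c13, c14, c2, c3, c4, c5, c6, c8, c9}.
Ancestors of c7: {c1, c11, c12, c14, c3, c4, c5, c7, c8, c9}.
Common ancestors: {c11, c12, c14, c3, c4, c5, c8, c9}.
Among these, c5 is not an ancestor of any other common ancestor — it is the merge base.

c5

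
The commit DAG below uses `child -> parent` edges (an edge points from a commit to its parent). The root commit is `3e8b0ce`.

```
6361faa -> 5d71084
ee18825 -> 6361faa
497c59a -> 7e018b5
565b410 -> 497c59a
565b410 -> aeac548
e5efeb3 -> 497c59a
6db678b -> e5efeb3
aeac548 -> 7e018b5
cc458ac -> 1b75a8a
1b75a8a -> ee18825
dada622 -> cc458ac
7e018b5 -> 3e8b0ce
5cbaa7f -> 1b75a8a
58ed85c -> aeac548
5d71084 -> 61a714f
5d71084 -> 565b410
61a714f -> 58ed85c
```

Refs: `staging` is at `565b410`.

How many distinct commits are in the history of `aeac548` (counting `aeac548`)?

3

Walking parent pointers from aeac548: reachable set = {3e8b0ce, 7e018b5, aeac548}.
That is 3 commits.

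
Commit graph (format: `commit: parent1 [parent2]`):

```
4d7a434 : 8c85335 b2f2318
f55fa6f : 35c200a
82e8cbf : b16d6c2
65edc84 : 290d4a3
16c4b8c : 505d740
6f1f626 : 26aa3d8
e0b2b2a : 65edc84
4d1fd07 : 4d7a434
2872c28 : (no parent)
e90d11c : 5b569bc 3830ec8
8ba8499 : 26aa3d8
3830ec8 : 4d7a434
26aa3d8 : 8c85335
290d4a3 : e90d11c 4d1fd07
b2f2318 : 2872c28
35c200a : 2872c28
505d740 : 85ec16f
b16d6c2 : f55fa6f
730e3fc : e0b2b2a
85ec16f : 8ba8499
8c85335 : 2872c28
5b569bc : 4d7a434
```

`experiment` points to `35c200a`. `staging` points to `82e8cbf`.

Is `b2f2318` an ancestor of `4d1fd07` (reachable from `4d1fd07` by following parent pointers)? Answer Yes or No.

Yes

Ancestors of 4d1fd07 (commits reachable by following parents): {2872c28, 4d1fd07, 4d7a434, 8c85335, b2f2318}.
b2f2318 is in that set, so it is an ancestor of 4d1fd07.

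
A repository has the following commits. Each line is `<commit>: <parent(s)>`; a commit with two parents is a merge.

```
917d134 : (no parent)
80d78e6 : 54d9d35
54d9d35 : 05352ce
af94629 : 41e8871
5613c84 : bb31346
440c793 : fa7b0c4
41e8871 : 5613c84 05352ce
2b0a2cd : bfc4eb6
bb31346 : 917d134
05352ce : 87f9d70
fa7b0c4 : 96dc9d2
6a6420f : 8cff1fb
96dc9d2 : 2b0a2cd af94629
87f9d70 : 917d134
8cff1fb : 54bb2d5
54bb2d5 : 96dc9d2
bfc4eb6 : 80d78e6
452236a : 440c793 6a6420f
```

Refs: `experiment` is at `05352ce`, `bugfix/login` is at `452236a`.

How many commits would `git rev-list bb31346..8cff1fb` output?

Reachable from 8cff1fb: {05352ce, 2b0a2cd, 41e8871, 54bb2d5, 54d9d35, 5613c84, 80d78e6, 87f9d70, 8cff1fb, 917d134, 96dc9d2, af94629, bb31346, bfc4eb6}.
Reachable from bb31346: {917d134, bb31346}.
In 8cff1fb's history but not bb31346's: {05352ce, 2b0a2cd, 41e8871, 54bb2d5, 54d9d35, 5613c84, 80d78e6, 87f9d70, 8cff1fb, 96dc9d2, af94629, bfc4eb6} — 12 commits.

12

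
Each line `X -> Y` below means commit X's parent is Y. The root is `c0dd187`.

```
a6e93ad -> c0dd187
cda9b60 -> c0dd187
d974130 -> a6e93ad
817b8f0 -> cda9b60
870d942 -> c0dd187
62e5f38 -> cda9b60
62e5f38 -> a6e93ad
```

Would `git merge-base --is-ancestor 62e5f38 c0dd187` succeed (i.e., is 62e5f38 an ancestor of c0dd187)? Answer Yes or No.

Ancestors of c0dd187: {c0dd187}.
62e5f38 is not in that set, so it is not an ancestor of c0dd187.

No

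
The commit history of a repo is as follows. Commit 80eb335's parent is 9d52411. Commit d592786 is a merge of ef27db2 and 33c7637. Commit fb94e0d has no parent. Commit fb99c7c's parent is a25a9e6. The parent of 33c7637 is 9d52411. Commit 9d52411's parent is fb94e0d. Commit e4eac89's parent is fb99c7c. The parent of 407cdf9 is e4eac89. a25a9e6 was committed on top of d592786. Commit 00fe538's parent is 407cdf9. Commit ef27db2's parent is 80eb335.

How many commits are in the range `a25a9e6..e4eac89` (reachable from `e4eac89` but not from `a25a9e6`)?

Reachable from e4eac89: {33c7637, 80eb335, 9d52411, a25a9e6, d592786, e4eac89, ef27db2, fb94e0d, fb99c7c}.
Reachable from a25a9e6: {33c7637, 80eb335, 9d52411, a25a9e6, d592786, ef27db2, fb94e0d}.
In e4eac89's history but not a25a9e6's: {e4eac89, fb99c7c} — 2 commits.

2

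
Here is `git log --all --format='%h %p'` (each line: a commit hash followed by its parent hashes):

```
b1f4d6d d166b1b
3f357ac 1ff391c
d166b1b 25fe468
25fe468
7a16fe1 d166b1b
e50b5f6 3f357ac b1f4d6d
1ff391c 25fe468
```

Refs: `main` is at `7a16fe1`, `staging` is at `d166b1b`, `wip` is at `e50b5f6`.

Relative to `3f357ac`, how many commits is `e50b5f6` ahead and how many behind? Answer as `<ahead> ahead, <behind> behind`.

3 ahead, 0 behind

Reachable from e50b5f6: {1ff391c, 25fe468, 3f357ac, b1f4d6d, d166b1b, e50b5f6}.
Reachable from 3f357ac: {1ff391c, 25fe468, 3f357ac}.
Only in e50b5f6's history (ahead): {b1f4d6d, d166b1b, e50b5f6} — 3.
Only in 3f357ac's history (behind): {} — 0.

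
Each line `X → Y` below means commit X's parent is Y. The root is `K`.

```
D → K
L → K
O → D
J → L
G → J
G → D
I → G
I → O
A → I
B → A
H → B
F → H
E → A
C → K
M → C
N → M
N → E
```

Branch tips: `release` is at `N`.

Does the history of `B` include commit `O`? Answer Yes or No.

Yes

Ancestors of B (commits reachable by following parents): {A, B, D, G, I, J, K, L, O}.
O is in that set, so it is an ancestor of B.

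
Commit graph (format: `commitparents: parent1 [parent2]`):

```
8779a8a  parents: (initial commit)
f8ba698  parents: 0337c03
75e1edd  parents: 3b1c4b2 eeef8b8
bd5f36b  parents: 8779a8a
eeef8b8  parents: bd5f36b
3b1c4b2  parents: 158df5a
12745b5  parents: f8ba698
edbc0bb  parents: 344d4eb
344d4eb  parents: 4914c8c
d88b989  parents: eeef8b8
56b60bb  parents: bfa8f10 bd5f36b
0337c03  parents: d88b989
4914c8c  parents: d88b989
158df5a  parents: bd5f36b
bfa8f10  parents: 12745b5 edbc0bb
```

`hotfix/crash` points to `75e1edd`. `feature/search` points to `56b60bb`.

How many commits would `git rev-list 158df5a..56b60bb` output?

10

Reachable from 56b60bb: {0337c03, 12745b5, 344d4eb, 4914c8c, 56b60bb, 8779a8a, bd5f36b, bfa8f10, d88b989, edbc0bb, eeef8b8, f8ba698}.
Reachable from 158df5a: {158df5a, 8779a8a, bd5f36b}.
In 56b60bb's history but not 158df5a's: {0337c03, 12745b5, 344d4eb, 4914c8c, 56b60bb, bfa8f10, d88b989, edbc0bb, eeef8b8, f8ba698} — 10 commits.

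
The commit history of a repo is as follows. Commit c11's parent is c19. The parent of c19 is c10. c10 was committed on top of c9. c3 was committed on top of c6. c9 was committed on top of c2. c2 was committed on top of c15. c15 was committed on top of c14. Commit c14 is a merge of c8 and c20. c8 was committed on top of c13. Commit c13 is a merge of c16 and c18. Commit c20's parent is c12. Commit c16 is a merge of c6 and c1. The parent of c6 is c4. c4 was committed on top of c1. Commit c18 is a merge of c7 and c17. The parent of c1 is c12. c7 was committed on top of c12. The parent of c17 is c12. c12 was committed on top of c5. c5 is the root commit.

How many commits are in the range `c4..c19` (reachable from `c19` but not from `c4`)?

Reachable from c19: {c1, c10, c12, c13, c14, c15, c16, c17, c18, c19, c2, c20, c4, c5, c6, c7, c8, c9}.
Reachable from c4: {c1, c12, c4, c5}.
In c19's history but not c4's: {c10, c13, c14, c15, c16, c17, c18, c19, c2, c20, c6, c7, c8, c9} — 14 commits.

14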